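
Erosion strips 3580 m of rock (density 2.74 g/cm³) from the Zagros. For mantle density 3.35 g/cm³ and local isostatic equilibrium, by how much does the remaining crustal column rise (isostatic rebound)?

2930 m

Unloading: uplift u = e ρ_c/ρ_m = 3580 m × 2.74/3.35 = 2930 m.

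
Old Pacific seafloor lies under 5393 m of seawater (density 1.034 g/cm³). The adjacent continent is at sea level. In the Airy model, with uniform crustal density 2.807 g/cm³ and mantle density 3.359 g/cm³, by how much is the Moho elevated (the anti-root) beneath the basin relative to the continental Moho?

17300 m

Equating mass per unit area of the two columns: replacing crust with seawater at the top is compensated by replacing crust with mantle at the base: d (ρ_c − ρ_w) = a (ρ_m − ρ_c).
a = d (ρ_c − ρ_w)/(ρ_m − ρ_c) = 5393 m × 1.773/0.552 = 17300 m.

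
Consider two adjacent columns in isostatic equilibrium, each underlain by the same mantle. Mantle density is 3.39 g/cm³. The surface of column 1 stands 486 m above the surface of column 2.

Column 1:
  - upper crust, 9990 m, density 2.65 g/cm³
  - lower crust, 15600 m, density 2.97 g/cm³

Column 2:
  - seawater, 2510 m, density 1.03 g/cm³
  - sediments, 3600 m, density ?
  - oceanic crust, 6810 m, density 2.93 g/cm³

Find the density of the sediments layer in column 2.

2.49 g/cm³

Take the compensation level at the base of the deeper column (depth z_c below the surface of column 1) and equate Σ ρ_i t_i down to z_c; mantle fills any gap and the z_c terms cancel.
Column 1: 9990×2.65 + 15600×2.97 + (z_c − 25590)×3.39
Column 2: 486×0 + 2510×1.03 + 3600×ρ + 6810×2.93 + (z_c − 486 − 12920)×3.39
The z_c×3.39 term appears on both sides and cancels. Collect the known terms of each column as K = Σ(ρt)_known − 3.39 × (depth of known layers): K_1 = 72805.5 − 3.39×25590 = −13944.6; K_2 = 22538.6 − 3.39×(486 + 12920) = −22907.74.
Balance: K_1 = K_2 + 3600×ρ, so ρ = (K_1 − K_2)/3600 = 8963.14/3600 = 2.49 g/cm³.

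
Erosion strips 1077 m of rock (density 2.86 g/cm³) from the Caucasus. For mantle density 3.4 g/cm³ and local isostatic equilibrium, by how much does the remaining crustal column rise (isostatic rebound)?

Unloading: uplift u = e ρ_c/ρ_m = 1077 m × 2.86/3.4 = 906 m.

906 m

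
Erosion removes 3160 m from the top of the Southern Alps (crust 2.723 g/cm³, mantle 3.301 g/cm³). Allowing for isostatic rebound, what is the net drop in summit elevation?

Rebound u = e ρ_c/ρ_m = 3160 m × 2.723/3.301 = 2607 m.
Net surface drop = e − u = 3160 m − 2607 m = e (ρ_m − ρ_c)/ρ_m = 553 m.

553 m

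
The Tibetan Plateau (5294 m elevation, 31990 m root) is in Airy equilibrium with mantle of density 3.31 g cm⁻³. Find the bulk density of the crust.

2.84 g cm⁻³

ρ_c h = (ρ_m − ρ_c) r → ρ_c (h + r) = ρ_m r → ρ_c = ρ_m r / (h + r).
ρ_c = 3.31 × 31990 m / (5294 m + 31990 m) = 2.84 g cm⁻³.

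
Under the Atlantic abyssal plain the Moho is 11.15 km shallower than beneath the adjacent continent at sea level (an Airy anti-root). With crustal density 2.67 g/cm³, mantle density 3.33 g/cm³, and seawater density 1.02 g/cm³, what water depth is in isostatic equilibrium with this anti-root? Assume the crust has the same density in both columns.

Replacing a thickness d of crust by seawater at the top must be balanced by replacing crust with mantle at the base: d (ρ_c − ρ_w) = a (ρ_m − ρ_c).
d = a (ρ_m − ρ_c)/(ρ_c − ρ_w) = 11.15 km × 0.66/1.65 = 4.46 km.

4.46 km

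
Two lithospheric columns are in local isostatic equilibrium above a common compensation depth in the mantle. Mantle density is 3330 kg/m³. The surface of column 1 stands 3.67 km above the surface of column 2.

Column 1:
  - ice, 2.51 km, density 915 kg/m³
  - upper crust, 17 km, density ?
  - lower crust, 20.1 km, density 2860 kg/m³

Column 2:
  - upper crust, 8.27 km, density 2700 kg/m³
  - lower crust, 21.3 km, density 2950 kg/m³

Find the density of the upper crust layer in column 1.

2740 kg/m³

Take the compensation level at the base of the deeper column (depth z_c below the surface of column 1) and equate Σ ρ_i t_i down to z_c; mantle fills any gap and the z_c terms cancel.
Column 1: 2.51×915 + 17×ρ + 20.1×2860 + (z_c − 39.61)×3330
Column 2: 3.67×0 + 8.27×2700 + 21.3×2950 + (z_c − 3.67 − 29.57)×3330
The z_c×3330 term appears on both sides and cancels. Collect the known terms of each column as K = Σ(ρt)_known − 3330 × (depth of known layers): K_1 = 59782.65 − 3330×39.61 = −72118.65; K_2 = 85164 − 3330×(3.67 + 29.57) = −25525.2.
Balance: K_1 + 17×ρ = K_2, so ρ = (K_2 − K_1)/17 = 46593.5/17 = 2740 kg/m³.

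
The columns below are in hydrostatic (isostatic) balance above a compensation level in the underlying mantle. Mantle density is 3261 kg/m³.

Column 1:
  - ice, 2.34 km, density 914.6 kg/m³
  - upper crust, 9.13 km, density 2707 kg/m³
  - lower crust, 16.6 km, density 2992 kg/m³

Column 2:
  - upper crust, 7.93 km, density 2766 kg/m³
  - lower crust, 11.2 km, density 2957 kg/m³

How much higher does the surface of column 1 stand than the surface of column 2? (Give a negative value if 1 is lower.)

For any compensation level in the mantle, the mantle terms cancel and isostasy reduces to e = (Σt_1 − Σt_2) − (Σ(ρt)_1 − Σ(ρt)_2) / ρ_m.
Σt_1 = 28.07 km; Σt_2 = 19.13 km; Σ(ρt)_1 = 76522.274; Σ(ρt)_2 = 55052.78 (in km·kg/m³).
e = (28.07 − 19.13) − (76522.274 − 55052.78) / 3261 = 2.36 km.

2.36 km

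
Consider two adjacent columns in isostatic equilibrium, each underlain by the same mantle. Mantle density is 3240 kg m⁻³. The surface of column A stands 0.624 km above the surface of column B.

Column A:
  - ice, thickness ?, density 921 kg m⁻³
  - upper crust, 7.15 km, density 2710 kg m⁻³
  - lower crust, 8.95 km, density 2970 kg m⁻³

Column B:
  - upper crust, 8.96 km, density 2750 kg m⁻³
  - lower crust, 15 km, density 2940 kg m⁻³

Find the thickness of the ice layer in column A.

Take the compensation level at the base of the deeper column (depth z_c below the surface of column A) and equate Σ ρ_i t_i down to z_c; mantle fills any gap and the z_c terms cancel.
Column A: x×921 + 7.15×2710 + 8.95×2970 + (z_c − 16.1 − x)×3240
Column B: 0.624×0 + 8.96×2750 + 15×2940 + (z_c − 0.624 − 23.96)×3240
The z_c×3240 term appears on both sides and cancels. Collect the known terms of each column as K = Σ(ρt)_known − 3240 × (depth of known layers): K_A = 45958 − 3240×16.1 = −6206; K_B = 68740 − 3240×(0.624 + 23.96) = −10912.16.
Balance: K_A − x×(3240 − 921) = K_B, so x = (K_A − K_B)/(3240 − 921) = 4706.16/2319 = 2.03 km.

2.03 km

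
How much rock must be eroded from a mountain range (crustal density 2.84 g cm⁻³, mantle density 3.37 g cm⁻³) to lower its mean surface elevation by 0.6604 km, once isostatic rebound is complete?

Net drop Δ = e − u = e − e ρ_c/ρ_m = e (ρ_m − ρ_c)/ρ_m.
e = Δ ρ_m/(ρ_m − ρ_c) = 0.6604 km × 3.37/0.53 = 4.2 km.

4.2 km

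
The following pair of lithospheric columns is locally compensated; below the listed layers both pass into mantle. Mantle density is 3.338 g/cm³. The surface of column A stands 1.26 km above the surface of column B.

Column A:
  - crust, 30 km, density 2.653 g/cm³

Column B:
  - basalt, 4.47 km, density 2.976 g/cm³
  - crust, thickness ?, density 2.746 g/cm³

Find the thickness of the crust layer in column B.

Take the compensation level at the base of the deeper column (depth z_c below the surface of column A) and equate Σ ρ_i t_i down to z_c; mantle fills any gap and the z_c terms cancel.
Column A: 30×2.653 + (z_c − 30)×3.338
Column B: 1.26×0 + 4.47×2.976 + x×2.746 + (z_c − 1.26 − 4.47 − x)×3.338
The z_c×3.338 term appears on both sides and cancels. Collect the known terms of each column as K = Σ(ρt)_known − 3.338 × (depth of known layers): K_A = 79.59 − 3.338×30 = −20.55; K_B = 13.30272 − 3.338×(1.26 + 4.47) = −5.82402.
Balance: K_A = K_B − x×(3.338 − 2.746), so x = (K_B − K_A)/(3.338 − 2.746) = 14.726/0.592 = 24.9 km.

24.9 km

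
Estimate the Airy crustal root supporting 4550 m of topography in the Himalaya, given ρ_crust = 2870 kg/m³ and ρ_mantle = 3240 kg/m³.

Balancing pressure at the compensation depth: the weight of the topography is balanced by the buoyancy of the root, ρ_c h = (ρ_m − ρ_c) r.
r = h · ρ_c / (ρ_m − ρ_c) = 4550 m × 2870 / (3240 − 2870) = 35300 m.

35300 m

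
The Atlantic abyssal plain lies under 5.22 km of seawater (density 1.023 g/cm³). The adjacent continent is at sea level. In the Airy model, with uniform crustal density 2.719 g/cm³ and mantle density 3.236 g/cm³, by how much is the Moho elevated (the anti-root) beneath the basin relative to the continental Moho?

Balancing pressure at the compensation depth: replacing crust with seawater at the top is compensated by replacing crust with mantle at the base: d (ρ_c − ρ_w) = a (ρ_m − ρ_c).
a = d (ρ_c − ρ_w)/(ρ_m − ρ_c) = 5.22 km × 1.696/0.517 = 17.1 km.

17.1 km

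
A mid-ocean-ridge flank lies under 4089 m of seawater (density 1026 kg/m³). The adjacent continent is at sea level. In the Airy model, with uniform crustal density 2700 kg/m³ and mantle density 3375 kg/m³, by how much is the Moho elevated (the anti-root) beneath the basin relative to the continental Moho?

Isostatic balance requires: replacing crust with seawater at the top is compensated by replacing crust with mantle at the base: d (ρ_c − ρ_w) = a (ρ_m − ρ_c).
a = d (ρ_c − ρ_w)/(ρ_m − ρ_c) = 4089 m × 1674/675 = 10100 m.

10100 m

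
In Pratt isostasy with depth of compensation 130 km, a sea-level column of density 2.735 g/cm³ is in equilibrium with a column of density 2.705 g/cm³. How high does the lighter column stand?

ρ_ref D = ρ (D + h) → h = D (ρ_ref − ρ)/ρ.
h = 130 km × (2.735 − 2.705)/2.705 = 1.44 km.

1.44 km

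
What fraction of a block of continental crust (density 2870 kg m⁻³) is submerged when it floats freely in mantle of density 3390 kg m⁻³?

Submerged fraction = ρ_obj/ρ_fluid = 2870/3390 = 84.7%.

84.7%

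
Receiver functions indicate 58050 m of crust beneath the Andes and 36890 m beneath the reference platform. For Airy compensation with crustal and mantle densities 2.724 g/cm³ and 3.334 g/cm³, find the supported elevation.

3870 m

Excess crust Δ = 58050 m − 36890 m = 21160 m, split between elevation h and root r with h + r = Δ.
Airy balance ρ_c h = (ρ_m − ρ_c) r gives r = h ρ_c/(ρ_m − ρ_c), so h (1 + ρ_c/(ρ_m − ρ_c)) = Δ, i.e. h = Δ (ρ_m − ρ_c)/ρ_m.
h = 21160 m × 0.61/3.334 = 3870 m.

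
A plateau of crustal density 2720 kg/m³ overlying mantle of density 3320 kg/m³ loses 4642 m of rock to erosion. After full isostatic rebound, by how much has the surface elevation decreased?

839 m

Rebound u = e ρ_c/ρ_m = 4642 m × 2720/3320 = 3803 m.
Net surface drop = e − u = 4642 m − 3803 m = e (ρ_m − ρ_c)/ρ_m = 839 m.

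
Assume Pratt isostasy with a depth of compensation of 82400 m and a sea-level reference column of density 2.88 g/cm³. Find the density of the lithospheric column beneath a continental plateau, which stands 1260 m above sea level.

2.84 g/cm³

Pratt balance: ρ_ref D = ρ (D + h).
ρ = ρ_ref D/(D + h) = 2.88 × 82400 m/(82400 m + 1260 m) = 2.84 g/cm³.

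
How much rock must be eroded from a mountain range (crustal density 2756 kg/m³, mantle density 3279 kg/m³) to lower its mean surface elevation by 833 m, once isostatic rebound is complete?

Net drop Δ = e − u = e − e ρ_c/ρ_m = e (ρ_m − ρ_c)/ρ_m.
e = Δ ρ_m/(ρ_m − ρ_c) = 833 m × 3279/523 = 5220 m.

5220 m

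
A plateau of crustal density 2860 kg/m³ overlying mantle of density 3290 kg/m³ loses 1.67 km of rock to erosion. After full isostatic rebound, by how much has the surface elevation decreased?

Rebound u = e ρ_c/ρ_m = 1.67 km × 2860/3290 = 1.452 km.
Net surface drop = e − u = 1.67 km − 1.452 km = e (ρ_m − ρ_c)/ρ_m = 0.218 km.

0.218 km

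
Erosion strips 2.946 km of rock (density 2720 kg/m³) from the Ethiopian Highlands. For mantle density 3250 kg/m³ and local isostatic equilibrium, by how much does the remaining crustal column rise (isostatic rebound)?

Unloading: uplift u = e ρ_c/ρ_m = 2.946 km × 2720/3250 = 2.47 km.

2.47 km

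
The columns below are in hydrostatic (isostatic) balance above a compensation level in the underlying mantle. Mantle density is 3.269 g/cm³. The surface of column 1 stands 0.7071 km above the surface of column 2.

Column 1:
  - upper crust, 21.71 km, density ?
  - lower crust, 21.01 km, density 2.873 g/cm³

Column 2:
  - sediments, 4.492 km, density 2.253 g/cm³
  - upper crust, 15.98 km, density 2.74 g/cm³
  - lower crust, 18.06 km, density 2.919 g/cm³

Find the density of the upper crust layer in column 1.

Take the compensation level at the base of the deeper column (depth z_c below the surface of column 1) and equate Σ ρ_i t_i down to z_c; mantle fills any gap and the z_c terms cancel.
Column 1: 21.71×ρ + 21.01×2.873 + (z_c − 42.72)×3.269
Column 2: 0.7071×0 + 4.492×2.253 + 15.98×2.74 + 18.06×2.919 + (z_c − 0.7071 − 38.532)×3.269
The z_c×3.269 term appears on both sides and cancels. Collect the known terms of each column as K = Σ(ρt)_known − 3.269 × (depth of known layers): K_1 = 60.36173 − 3.269×42.72 = −79.28995; K_2 = 106.622816 − 3.269×(0.7071 + 38.532) = −21.6498019.
Balance: K_1 + 21.71×ρ = K_2, so ρ = (K_2 − K_1)/21.71 = 57.6401/21.71 = 2.66 g/cm³.

2.66 g/cm³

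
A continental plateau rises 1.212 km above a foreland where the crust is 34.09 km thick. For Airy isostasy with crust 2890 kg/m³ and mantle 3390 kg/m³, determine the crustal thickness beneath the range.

42.3 km

Root depth r = h ρ_c / (ρ_m − ρ_c) = 1.212 km × 2890 / 500 = 7.005 km.
Total thickness = T + h + r = 34.09 km + 1.212 km + 7.005 km = 42.3 km.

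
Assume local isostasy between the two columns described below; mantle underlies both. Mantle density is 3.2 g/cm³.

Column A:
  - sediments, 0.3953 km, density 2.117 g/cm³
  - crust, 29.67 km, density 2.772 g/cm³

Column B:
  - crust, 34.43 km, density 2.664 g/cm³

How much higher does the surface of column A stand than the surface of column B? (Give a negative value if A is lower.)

−1.66 km

For any compensation level in the mantle, the mantle terms cancel and isostasy reduces to e = (Σt_A − Σt_B) − (Σ(ρt)_A − Σ(ρt)_B) / ρ_m.
Σt_A = 30.0653 km; Σt_B = 34.43 km; Σ(ρt)_A = 83.0820901; Σ(ρt)_B = 91.72152 (in km·g/cm³).
e = (30.0653 − 34.43) − (83.0820901 − 91.72152) / 3.2 = −1.66 km.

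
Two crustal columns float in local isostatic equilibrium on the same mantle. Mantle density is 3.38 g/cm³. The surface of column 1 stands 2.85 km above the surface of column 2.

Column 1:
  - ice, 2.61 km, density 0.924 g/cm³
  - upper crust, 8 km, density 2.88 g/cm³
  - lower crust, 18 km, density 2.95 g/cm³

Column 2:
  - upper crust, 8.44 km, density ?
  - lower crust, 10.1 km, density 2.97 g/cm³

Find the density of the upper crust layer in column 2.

Take the compensation level at the base of the deeper column (depth z_c below the surface of column 1) and equate Σ ρ_i t_i down to z_c; mantle fills any gap and the z_c terms cancel.
Column 1: 2.61×0.924 + 8×2.88 + 18×2.95 + (z_c − 28.61)×3.38
Column 2: 2.85×0 + 8.44×ρ + 10.1×2.97 + (z_c − 2.85 − 18.54)×3.38
The z_c×3.38 term appears on both sides and cancels. Collect the known terms of each column as K = Σ(ρt)_known − 3.38 × (depth of known layers): K_1 = 78.55164 − 3.38×28.61 = −18.15016; K_2 = 29.997 − 3.38×(2.85 + 18.54) = −42.3012.
Balance: K_1 = K_2 + 8.44×ρ, so ρ = (K_1 − K_2)/8.44 = 24.151/8.44 = 2.86 g/cm³.

2.86 g/cm³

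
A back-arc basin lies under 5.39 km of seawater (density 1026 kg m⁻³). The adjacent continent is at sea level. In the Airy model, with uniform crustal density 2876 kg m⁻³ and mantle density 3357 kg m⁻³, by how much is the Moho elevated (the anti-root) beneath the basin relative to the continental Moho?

Isostatic balance requires: replacing crust with seawater at the top is compensated by replacing crust with mantle at the base: d (ρ_c − ρ_w) = a (ρ_m − ρ_c).
a = d (ρ_c − ρ_w)/(ρ_m − ρ_c) = 5.39 km × 1850/481 = 20.7 km.

20.7 km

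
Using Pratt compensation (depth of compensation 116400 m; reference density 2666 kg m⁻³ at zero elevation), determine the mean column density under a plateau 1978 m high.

2620 kg m⁻³

Pratt balance: ρ_ref D = ρ (D + h).
ρ = ρ_ref D/(D + h) = 2666 × 116400 m/(116400 m + 1978 m) = 2620 kg m⁻³.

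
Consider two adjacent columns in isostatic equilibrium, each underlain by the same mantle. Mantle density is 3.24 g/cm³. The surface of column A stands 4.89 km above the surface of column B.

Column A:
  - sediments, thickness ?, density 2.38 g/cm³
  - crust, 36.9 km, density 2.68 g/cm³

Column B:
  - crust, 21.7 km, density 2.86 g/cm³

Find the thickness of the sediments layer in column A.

Take the compensation level at the base of the deeper column (depth z_c below the surface of column A) and equate Σ ρ_i t_i down to z_c; mantle fills any gap and the z_c terms cancel.
Column A: x×2.38 + 36.9×2.68 + (z_c − 36.9 − x)×3.24
Column B: 4.89×0 + 21.7×2.86 + (z_c − 4.89 − 21.7)×3.24
The z_c×3.24 term appears on both sides and cancels. Collect the known terms of each column as K = Σ(ρt)_known − 3.24 × (depth of known layers): K_A = 98.892 − 3.24×36.9 = −20.664; K_B = 62.062 − 3.24×(4.89 + 21.7) = −24.0896.
Balance: K_A − x×(3.24 − 2.38) = K_B, so x = (K_A − K_B)/(3.24 − 2.38) = 3.4256/0.86 = 3.98 km.

3.98 km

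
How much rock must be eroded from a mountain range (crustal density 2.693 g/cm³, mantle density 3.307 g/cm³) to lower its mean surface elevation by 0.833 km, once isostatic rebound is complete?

4.49 km

Net drop Δ = e − u = e − e ρ_c/ρ_m = e (ρ_m − ρ_c)/ρ_m.
e = Δ ρ_m/(ρ_m − ρ_c) = 0.833 km × 3.307/0.614 = 4.49 km.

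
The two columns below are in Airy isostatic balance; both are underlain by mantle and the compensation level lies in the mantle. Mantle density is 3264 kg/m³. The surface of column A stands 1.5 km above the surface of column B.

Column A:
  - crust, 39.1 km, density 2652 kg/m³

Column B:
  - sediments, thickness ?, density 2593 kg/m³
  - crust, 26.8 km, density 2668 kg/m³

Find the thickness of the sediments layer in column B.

4.56 km

Take the compensation level at the base of the deeper column (depth z_c below the surface of column A) and equate Σ ρ_i t_i down to z_c; mantle fills any gap and the z_c terms cancel.
Column A: 39.1×2652 + (z_c − 39.1)×3264
Column B: 1.5×0 + x×2593 + 26.8×2668 + (z_c − 1.5 − 26.8 − x)×3264
The z_c×3264 term appears on both sides and cancels. Collect the known terms of each column as K = Σ(ρt)_known − 3264 × (depth of known layers): K_A = 103693.2 − 3264×39.1 = −23929.2; K_B = 71502.4 − 3264×(1.5 + 26.8) = −20868.8.
Balance: K_A = K_B − x×(3264 − 2593), so x = (K_B − K_A)/(3264 − 2593) = 3060.4/671 = 4.56 km.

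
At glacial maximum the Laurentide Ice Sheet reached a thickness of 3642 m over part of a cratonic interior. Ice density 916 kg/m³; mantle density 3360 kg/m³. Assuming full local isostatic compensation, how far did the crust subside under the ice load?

993 m

In Airy isostatic equilibrium: the ice load ρ_ice t is balanced by mantle displaced below, ρ_m s.
s = t ρ_ice / ρ_m = 3642 m × 916/3360 = 993 m.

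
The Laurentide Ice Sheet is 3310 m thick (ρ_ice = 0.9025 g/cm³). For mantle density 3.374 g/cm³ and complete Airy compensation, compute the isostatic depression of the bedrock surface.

885 m

For local isostatic compensation: the ice load ρ_ice t is balanced by mantle displaced below, ρ_m s.
s = t ρ_ice / ρ_m = 3310 m × 0.9025/3.374 = 885 m.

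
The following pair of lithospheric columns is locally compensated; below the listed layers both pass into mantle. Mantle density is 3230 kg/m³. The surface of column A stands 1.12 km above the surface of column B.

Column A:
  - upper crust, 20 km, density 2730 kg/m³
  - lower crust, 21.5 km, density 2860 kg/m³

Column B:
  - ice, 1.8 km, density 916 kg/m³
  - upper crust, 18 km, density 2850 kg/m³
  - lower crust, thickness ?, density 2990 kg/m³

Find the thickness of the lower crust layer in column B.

Take the compensation level at the base of the deeper column (depth z_c below the surface of column A) and equate Σ ρ_i t_i down to z_c; mantle fills any gap and the z_c terms cancel.
Column A: 20×2730 + 21.5×2860 + (z_c − 41.5)×3230
Column B: 1.12×0 + 1.8×916 + 18×2850 + x×2990 + (z_c − 1.12 − 19.8 − x)×3230
The z_c×3230 term appears on both sides and cancels. Collect the known terms of each column as K = Σ(ρt)_known − 3230 × (depth of known layers): K_A = 116090 − 3230×41.5 = −17955; K_B = 52948.8 − 3230×(1.12 + 19.8) = −14622.8.
Balance: K_A = K_B − x×(3230 − 2990), so x = (K_B − K_A)/(3230 − 2990) = 3332.2/240 = 13.9 km.

13.9 km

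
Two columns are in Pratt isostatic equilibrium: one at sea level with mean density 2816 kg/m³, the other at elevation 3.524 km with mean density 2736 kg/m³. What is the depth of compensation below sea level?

ρ_ref D = ρ (D + h) → D (ρ_ref − ρ) = ρ h.
D = ρ h/(ρ_ref − ρ) = 2736 × 3.524 km/(2816 − 2736) = 121 km.

121 km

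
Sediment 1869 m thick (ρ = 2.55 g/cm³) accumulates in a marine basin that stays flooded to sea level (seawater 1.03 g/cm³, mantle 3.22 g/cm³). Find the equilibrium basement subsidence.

Submarine loading: the sediment displaces seawater, and the subsidence is in turn flooded, so s (ρ_m − ρ_w) = t (ρ_sed − ρ_w).
s = 1869 m × (2.55 − 1.03) / (3.22 − 1.03) = 1300 m.

1300 m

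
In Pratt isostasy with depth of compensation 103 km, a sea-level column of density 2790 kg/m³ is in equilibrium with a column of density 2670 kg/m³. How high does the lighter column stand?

ρ_ref D = ρ (D + h) → h = D (ρ_ref − ρ)/ρ.
h = 103 km × (2790 − 2670)/2670 = 4.63 km.

4.63 km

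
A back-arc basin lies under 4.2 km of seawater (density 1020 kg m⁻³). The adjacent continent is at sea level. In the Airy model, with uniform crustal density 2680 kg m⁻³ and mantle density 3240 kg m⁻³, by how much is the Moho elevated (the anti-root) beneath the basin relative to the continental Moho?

Isostatic balance requires: replacing crust with seawater at the top is compensated by replacing crust with mantle at the base: d (ρ_c − ρ_w) = a (ρ_m − ρ_c).
a = d (ρ_c − ρ_w)/(ρ_m − ρ_c) = 4.2 km × 1660/560 = 12.4 km.

12.4 km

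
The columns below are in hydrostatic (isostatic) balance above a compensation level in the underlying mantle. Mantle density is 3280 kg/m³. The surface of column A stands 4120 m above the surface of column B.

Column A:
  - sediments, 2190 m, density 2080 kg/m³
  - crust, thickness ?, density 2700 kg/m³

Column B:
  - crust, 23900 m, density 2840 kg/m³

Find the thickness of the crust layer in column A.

36900 m

Take the compensation level at the base of the deeper column (depth z_c below the surface of column A) and equate Σ ρ_i t_i down to z_c; mantle fills any gap and the z_c terms cancel.
Column A: 2190×2080 + x×2700 + (z_c − 2190 − x)×3280
Column B: 4120×0 + 23900×2840 + (z_c − 4120 − 23900)×3280
The z_c×3280 term appears on both sides and cancels. Collect the known terms of each column as K = Σ(ρt)_known − 3280 × (depth of known layers): K_A = 4555200 − 3280×2190 = −2628000; K_B = 67876000 − 3280×(4120 + 23900) = −24029600.
Balance: K_A − x×(3280 − 2700) = K_B, so x = (K_A − K_B)/(3280 − 2700) = 21401600/580 = 36900 m.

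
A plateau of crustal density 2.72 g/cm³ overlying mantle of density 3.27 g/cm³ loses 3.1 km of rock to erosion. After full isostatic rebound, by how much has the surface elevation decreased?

Rebound u = e ρ_c/ρ_m = 3.1 km × 2.72/3.27 = 2.579 km.
Net surface drop = e − u = 3.1 km − 2.579 km = e (ρ_m − ρ_c)/ρ_m = 0.521 km.

0.521 km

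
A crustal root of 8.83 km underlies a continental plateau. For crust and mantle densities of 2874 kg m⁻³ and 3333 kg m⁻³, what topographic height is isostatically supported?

Balancing pressure at the compensation depth: ρ_c h = (ρ_m − ρ_c) r.
h = r (ρ_m − ρ_c) / ρ_c = 8.83 km × (3333 − 2874) / 2874 = 1.41 km.

1.41 km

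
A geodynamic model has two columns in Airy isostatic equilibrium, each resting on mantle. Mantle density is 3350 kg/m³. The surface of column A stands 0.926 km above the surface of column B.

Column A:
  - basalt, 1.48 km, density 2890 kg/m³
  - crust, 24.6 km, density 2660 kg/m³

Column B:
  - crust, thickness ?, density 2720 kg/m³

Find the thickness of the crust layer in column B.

Take the compensation level at the base of the deeper column (depth z_c below the surface of column A) and equate Σ ρ_i t_i down to z_c; mantle fills any gap and the z_c terms cancel.
Column A: 1.48×2890 + 24.6×2660 + (z_c − 26.08)×3350
Column B: 0.926×0 + x×2720 + (z_c − 0.926 − 0 − x)×3350
The z_c×3350 term appears on both sides and cancels. Collect the known terms of each column as K = Σ(ρt)_known − 3350 × (depth of known layers): K_A = 69713.2 − 3350×26.08 = −17654.8; K_B = 0 − 3350×(0.926 + 0) = −3102.1.
Balance: K_A = K_B − x×(3350 − 2720), so x = (K_B − K_A)/(3350 − 2720) = 14552.7/630 = 23.1 km.

23.1 km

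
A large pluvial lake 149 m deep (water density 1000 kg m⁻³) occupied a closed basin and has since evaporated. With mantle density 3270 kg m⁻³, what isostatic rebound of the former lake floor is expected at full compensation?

u = d ρ_w/ρ_m = 149 m × 1000/3270 = 45.6 m.

45.6 m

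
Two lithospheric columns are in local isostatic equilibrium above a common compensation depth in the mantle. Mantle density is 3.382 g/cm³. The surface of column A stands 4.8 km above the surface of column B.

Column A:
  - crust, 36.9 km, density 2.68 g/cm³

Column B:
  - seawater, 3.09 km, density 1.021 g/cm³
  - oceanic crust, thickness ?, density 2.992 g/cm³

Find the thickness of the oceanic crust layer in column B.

6.09 km

Take the compensation level at the base of the deeper column (depth z_c below the surface of column A) and equate Σ ρ_i t_i down to z_c; mantle fills any gap and the z_c terms cancel.
Column A: 36.9×2.68 + (z_c − 36.9)×3.382
Column B: 4.8×0 + 3.09×1.021 + x×2.992 + (z_c − 4.8 − 3.09 − x)×3.382
The z_c×3.382 term appears on both sides and cancels. Collect the known terms of each column as K = Σ(ρt)_known − 3.382 × (depth of known layers): K_A = 98.892 − 3.382×36.9 = −25.9038; K_B = 3.15489 − 3.382×(4.8 + 3.09) = −23.52909.
Balance: K_A = K_B − x×(3.382 − 2.992), so x = (K_B − K_A)/(3.382 − 2.992) = 2.37471/0.39 = 6.09 km.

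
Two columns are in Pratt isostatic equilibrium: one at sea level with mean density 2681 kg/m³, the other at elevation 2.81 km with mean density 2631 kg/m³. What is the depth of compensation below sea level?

148 km

ρ_ref D = ρ (D + h) → D (ρ_ref − ρ) = ρ h.
D = ρ h/(ρ_ref − ρ) = 2631 × 2.81 km/(2681 − 2631) = 148 km.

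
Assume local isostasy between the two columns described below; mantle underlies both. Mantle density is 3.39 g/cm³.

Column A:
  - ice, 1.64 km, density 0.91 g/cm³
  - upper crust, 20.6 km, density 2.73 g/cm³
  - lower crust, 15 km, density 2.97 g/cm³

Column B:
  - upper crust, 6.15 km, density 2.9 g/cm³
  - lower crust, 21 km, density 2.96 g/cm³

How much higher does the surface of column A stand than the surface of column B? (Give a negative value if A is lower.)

For any compensation level in the mantle, the mantle terms cancel and isostasy reduces to e = (Σt_A − Σt_B) − (Σ(ρt)_A − Σ(ρt)_B) / ρ_m.
Σt_A = 37.24 km; Σt_B = 27.15 km; Σ(ρt)_A = 102.2804; Σ(ρt)_B = 79.995 (in km·g/cm³).
e = (37.24 − 27.15) − (102.2804 − 79.995) / 3.39 = 3.52 km.

3.52 km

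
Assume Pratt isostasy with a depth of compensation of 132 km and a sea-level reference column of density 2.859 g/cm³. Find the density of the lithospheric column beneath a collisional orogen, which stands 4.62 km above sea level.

Pratt balance: ρ_ref D = ρ (D + h).
ρ = ρ_ref D/(D + h) = 2.859 × 132 km/(132 km + 4.62 km) = 2.76 g/cm³.

2.76 g/cm³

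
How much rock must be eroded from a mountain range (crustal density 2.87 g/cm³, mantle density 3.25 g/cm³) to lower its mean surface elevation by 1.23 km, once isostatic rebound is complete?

10.5 km

Net drop Δ = e − u = e − e ρ_c/ρ_m = e (ρ_m − ρ_c)/ρ_m.
e = Δ ρ_m/(ρ_m − ρ_c) = 1.23 km × 3.25/0.38 = 10.5 km.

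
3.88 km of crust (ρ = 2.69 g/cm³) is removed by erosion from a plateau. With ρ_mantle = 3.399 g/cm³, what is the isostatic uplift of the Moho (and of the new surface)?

3.07 km

Unloading: uplift u = e ρ_c/ρ_m = 3.88 km × 2.69/3.399 = 3.07 km.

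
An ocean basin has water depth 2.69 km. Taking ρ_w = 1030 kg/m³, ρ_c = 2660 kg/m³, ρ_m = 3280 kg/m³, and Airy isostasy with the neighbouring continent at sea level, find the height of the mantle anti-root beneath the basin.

Equating mass per unit area of the two columns: replacing crust with seawater at the top is compensated by replacing crust with mantle at the base: d (ρ_c − ρ_w) = a (ρ_m − ρ_c).
a = d (ρ_c − ρ_w)/(ρ_m − ρ_c) = 2.69 km × 1630/620 = 7.07 km.

7.07 km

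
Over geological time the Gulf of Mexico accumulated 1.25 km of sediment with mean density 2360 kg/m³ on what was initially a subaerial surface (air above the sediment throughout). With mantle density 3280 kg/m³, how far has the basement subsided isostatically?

Subaerial load: s = t ρ_sed / ρ_m = 1.25 km × 2360/3280 = 0.899 km.

0.899 km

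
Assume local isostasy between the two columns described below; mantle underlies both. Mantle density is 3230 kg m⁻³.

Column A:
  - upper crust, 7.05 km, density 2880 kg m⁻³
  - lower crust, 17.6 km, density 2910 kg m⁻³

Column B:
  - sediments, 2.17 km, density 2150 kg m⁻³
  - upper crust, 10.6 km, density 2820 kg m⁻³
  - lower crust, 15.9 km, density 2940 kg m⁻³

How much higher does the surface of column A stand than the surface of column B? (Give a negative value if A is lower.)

−0.991 km

For any compensation level in the mantle, the mantle terms cancel and isostasy reduces to e = (Σt_A − Σt_B) − (Σ(ρt)_A − Σ(ρt)_B) / ρ_m.
Σt_A = 24.65 km; Σt_B = 28.67 km; Σ(ρt)_A = 71520; Σ(ρt)_B = 81303.5 (in km·kg m⁻³).
e = (24.65 − 28.67) − (71520 − 81303.5) / 3230 = −0.991 km.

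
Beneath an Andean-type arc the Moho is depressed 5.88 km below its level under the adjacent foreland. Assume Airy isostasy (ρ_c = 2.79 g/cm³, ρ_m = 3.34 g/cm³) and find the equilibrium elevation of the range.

By Archimedes' principle applied to the lithosphere: ρ_c h = (ρ_m − ρ_c) r.
h = r (ρ_m − ρ_c) / ρ_c = 5.88 km × (3.34 − 2.79) / 2.79 = 1.16 km.

1.16 km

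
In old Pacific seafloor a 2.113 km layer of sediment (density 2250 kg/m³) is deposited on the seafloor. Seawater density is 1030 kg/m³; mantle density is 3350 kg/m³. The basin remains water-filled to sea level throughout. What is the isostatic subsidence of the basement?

Submarine loading: the sediment displaces seawater, and the subsidence is in turn flooded, so s (ρ_m − ρ_w) = t (ρ_sed − ρ_w).
s = 2.113 km × (2250 − 1030) / (3350 − 1030) = 1.11 km.

1.11 km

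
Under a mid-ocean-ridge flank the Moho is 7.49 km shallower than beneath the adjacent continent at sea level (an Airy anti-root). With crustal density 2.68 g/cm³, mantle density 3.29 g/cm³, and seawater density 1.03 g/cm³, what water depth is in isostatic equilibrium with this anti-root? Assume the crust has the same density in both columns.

2.77 km

Replacing a thickness d of crust by seawater at the top must be balanced by replacing crust with mantle at the base: d (ρ_c − ρ_w) = a (ρ_m − ρ_c).
d = a (ρ_m − ρ_c)/(ρ_c − ρ_w) = 7.49 km × 0.61/1.65 = 2.77 km.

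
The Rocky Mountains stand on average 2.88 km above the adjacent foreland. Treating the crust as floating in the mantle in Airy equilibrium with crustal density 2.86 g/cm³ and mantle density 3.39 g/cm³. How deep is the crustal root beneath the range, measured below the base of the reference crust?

Isostatic balance requires: the weight of the topography is balanced by the buoyancy of the root, ρ_c h = (ρ_m − ρ_c) r.
r = h · ρ_c / (ρ_m − ρ_c) = 2.88 km × 2.86 / (3.39 − 2.86) = 15.5 km.

15.5 km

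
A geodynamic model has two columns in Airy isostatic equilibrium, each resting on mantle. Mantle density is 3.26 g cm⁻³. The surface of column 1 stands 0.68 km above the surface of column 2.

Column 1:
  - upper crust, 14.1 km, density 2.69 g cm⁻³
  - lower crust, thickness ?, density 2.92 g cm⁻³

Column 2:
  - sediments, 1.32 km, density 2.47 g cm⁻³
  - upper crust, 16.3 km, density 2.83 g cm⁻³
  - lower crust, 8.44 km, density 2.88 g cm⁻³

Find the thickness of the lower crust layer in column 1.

Take the compensation level at the base of the deeper column (depth z_c below the surface of column 1) and equate Σ ρ_i t_i down to z_c; mantle fills any gap and the z_c terms cancel.
Column 1: 14.1×2.69 + x×2.92 + (z_c − 14.1 − x)×3.26
Column 2: 0.68×0 + 1.32×2.47 + 16.3×2.83 + 8.44×2.88 + (z_c − 0.68 − 26.06)×3.26
The z_c×3.26 term appears on both sides and cancels. Collect the known terms of each column as K = Σ(ρt)_known − 3.26 × (depth of known layers): K_1 = 37.929 − 3.26×14.1 = −8.037; K_2 = 73.6966 − 3.26×(0.68 + 26.06) = −13.4758.
Balance: K_1 − x×(3.26 − 2.92) = K_2, so x = (K_1 − K_2)/(3.26 − 2.92) = 5.4388/0.34 = 16 km.

16 km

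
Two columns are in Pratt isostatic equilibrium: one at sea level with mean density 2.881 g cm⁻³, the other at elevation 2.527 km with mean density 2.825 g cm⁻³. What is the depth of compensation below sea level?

127 km

ρ_ref D = ρ (D + h) → D (ρ_ref − ρ) = ρ h.
D = ρ h/(ρ_ref − ρ) = 2.825 × 2.527 km/(2.881 − 2.825) = 127 km.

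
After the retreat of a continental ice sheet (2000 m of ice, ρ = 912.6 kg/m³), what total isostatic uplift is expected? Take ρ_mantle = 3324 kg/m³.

549 m

Removing the load lets mantle flow back in; uplift u satisfies ρ_ice t = ρ_m u.
u = t ρ_ice/ρ_m = 2000 m × 912.6/3324 = 549 m.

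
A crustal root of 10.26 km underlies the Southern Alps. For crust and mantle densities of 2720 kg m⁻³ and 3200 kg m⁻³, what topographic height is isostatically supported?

1.81 km

Isostatic balance requires: ρ_c h = (ρ_m − ρ_c) r.
h = r (ρ_m − ρ_c) / ρ_c = 10.26 km × (3200 − 2720) / 2720 = 1.81 km.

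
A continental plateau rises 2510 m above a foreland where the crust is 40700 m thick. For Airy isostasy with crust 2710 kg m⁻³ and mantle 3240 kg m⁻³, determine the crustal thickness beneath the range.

Root depth r = h ρ_c / (ρ_m − ρ_c) = 2510 m × 2710 / 530 = 12830 m.
Total thickness = T + h + r = 40700 m + 2510 m + 12830 m = 56000 m.

56000 m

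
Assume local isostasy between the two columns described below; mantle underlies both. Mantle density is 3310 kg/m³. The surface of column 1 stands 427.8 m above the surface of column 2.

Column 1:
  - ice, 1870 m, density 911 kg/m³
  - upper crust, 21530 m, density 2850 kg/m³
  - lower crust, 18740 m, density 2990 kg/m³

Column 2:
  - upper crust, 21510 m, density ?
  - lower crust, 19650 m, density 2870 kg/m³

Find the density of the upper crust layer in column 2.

Take the compensation level at the base of the deeper column (depth z_c below the surface of column 1) and equate Σ ρ_i t_i down to z_c; mantle fills any gap and the z_c terms cancel.
Column 1: 1870×911 + 21530×2850 + 18740×2990 + (z_c − 42140)×3310
Column 2: 427.8×0 + 21510×ρ + 19650×2870 + (z_c − 427.8 − 41160)×3310
The z_c×3310 term appears on both sides and cancels. Collect the known terms of each column as K = Σ(ρt)_known − 3310 × (depth of known layers): K_1 = 119096670 − 3310×42140 = −20386730; K_2 = 56395500 − 3310×(427.8 + 41160) = −81260118.
Balance: K_1 = K_2 + 21510×ρ, so ρ = (K_1 − K_2)/21510 = 60873400/21510 = 2830 kg/m³.

2830 kg/m³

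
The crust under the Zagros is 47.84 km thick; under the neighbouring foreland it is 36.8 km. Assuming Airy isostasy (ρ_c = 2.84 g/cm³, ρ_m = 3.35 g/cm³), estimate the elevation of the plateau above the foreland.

Excess crust Δ = 47.84 km − 36.8 km = 11.04 km, split between elevation h and root r with h + r = Δ.
Airy balance ρ_c h = (ρ_m − ρ_c) r gives r = h ρ_c/(ρ_m − ρ_c), so h (1 + ρ_c/(ρ_m − ρ_c)) = Δ, i.e. h = Δ (ρ_m − ρ_c)/ρ_m.
h = 11.04 km × 0.51/3.35 = 1.68 km.

1.68 km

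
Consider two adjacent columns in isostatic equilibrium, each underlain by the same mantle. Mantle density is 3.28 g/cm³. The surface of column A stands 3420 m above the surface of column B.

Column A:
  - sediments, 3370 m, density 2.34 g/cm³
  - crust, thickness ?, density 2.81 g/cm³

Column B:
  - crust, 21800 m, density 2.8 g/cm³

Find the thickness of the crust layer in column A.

39400 m

Take the compensation level at the base of the deeper column (depth z_c below the surface of column A) and equate Σ ρ_i t_i down to z_c; mantle fills any gap and the z_c terms cancel.
Column A: 3370×2.34 + x×2.81 + (z_c − 3370 − x)×3.28
Column B: 3420×0 + 21800×2.8 + (z_c − 3420 − 21800)×3.28
The z_c×3.28 term appears on both sides and cancels. Collect the known terms of each column as K = Σ(ρt)_known − 3.28 × (depth of known layers): K_A = 7885.8 − 3.28×3370 = −3167.8; K_B = 61040 − 3.28×(3420 + 21800) = −21681.6.
Balance: K_A − x×(3.28 − 2.81) = K_B, so x = (K_A − K_B)/(3.28 − 2.81) = 18513.8/0.47 = 39400 m.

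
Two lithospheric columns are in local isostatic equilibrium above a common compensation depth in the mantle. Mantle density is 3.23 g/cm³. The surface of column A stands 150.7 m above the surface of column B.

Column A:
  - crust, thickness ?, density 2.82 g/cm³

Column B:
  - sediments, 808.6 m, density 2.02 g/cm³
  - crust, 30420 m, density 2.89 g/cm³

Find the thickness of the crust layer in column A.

Take the compensation level at the base of the deeper column (depth z_c below the surface of column A) and equate Σ ρ_i t_i down to z_c; mantle fills any gap and the z_c terms cancel.
Column A: x×2.82 + (z_c − 0 − x)×3.23
Column B: 150.7×0 + 808.6×2.02 + 30420×2.89 + (z_c − 150.7 − 31228.6)×3.23
The z_c×3.23 term appears on both sides and cancels. Collect the known terms of each column as K = Σ(ρt)_known − 3.23 × (depth of known layers): K_A = 0 − 3.23×0 = 0; K_B = 89547.172 − 3.23×(150.7 + 31228.6) = −11807.967.
Balance: K_A − x×(3.23 − 2.82) = K_B, so x = (K_A − K_B)/(3.23 − 2.82) = 11808/0.41 = 28800 m.

28800 m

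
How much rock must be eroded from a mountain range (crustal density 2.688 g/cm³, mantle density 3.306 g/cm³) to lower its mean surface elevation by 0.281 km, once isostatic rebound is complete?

Net drop Δ = e − u = e − e ρ_c/ρ_m = e (ρ_m − ρ_c)/ρ_m.
e = Δ ρ_m/(ρ_m − ρ_c) = 0.281 km × 3.306/0.618 = 1.5 km.

1.5 km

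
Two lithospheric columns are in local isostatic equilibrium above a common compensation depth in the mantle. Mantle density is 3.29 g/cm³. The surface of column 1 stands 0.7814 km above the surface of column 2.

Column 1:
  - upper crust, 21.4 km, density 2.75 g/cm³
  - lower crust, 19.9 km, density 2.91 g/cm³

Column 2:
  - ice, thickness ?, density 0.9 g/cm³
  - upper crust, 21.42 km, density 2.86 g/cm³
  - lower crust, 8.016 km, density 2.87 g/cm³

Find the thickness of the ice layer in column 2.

1.66 km

Take the compensation level at the base of the deeper column (depth z_c below the surface of column 1) and equate Σ ρ_i t_i down to z_c; mantle fills any gap and the z_c terms cancel.
Column 1: 21.4×2.75 + 19.9×2.91 + (z_c − 41.3)×3.29
Column 2: 0.7814×0 + x×0.9 + 21.42×2.86 + 8.016×2.87 + (z_c − 0.7814 − 29.436 − x)×3.29
The z_c×3.29 term appears on both sides and cancels. Collect the known terms of each column as K = Σ(ρt)_known − 3.29 × (depth of known layers): K_1 = 116.759 − 3.29×41.3 = −19.118; K_2 = 84.26712 − 3.29×(0.7814 + 29.436) = −15.148126.
Balance: K_1 = K_2 − x×(3.29 − 0.9), so x = (K_2 − K_1)/(3.29 − 0.9) = 3.96987/2.39 = 1.66 km.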